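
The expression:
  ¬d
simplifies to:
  ¬d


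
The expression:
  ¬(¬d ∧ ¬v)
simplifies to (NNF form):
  d ∨ v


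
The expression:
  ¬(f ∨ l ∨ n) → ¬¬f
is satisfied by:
  {n: True, l: True, f: True}
  {n: True, l: True, f: False}
  {n: True, f: True, l: False}
  {n: True, f: False, l: False}
  {l: True, f: True, n: False}
  {l: True, f: False, n: False}
  {f: True, l: False, n: False}


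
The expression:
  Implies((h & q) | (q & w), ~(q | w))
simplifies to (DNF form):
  ~q | (~h & ~w)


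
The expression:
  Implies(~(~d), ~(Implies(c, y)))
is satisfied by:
  {c: True, y: False, d: False}
  {y: False, d: False, c: False}
  {c: True, y: True, d: False}
  {y: True, c: False, d: False}
  {d: True, c: True, y: False}


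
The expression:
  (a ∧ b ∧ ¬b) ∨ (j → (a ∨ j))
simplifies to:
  True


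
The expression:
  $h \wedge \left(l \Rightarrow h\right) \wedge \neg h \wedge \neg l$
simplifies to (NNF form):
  $\text{False}$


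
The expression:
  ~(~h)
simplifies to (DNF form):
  h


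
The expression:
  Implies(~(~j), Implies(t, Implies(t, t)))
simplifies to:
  True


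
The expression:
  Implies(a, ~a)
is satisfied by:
  {a: False}


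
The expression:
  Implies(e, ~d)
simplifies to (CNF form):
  ~d | ~e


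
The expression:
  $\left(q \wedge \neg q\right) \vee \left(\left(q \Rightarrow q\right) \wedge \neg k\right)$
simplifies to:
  $\neg k$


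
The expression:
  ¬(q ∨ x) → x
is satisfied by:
  {x: True, q: True}
  {x: True, q: False}
  {q: True, x: False}


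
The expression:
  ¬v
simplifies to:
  ¬v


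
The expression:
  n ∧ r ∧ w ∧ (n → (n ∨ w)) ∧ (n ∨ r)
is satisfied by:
  {r: True, w: True, n: True}


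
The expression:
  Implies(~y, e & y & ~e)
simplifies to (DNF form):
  y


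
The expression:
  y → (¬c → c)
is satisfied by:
  {c: True, y: False}
  {y: False, c: False}
  {y: True, c: True}


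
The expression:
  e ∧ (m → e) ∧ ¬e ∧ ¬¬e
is never true.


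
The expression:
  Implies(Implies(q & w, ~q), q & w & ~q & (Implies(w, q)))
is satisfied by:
  {w: True, q: True}


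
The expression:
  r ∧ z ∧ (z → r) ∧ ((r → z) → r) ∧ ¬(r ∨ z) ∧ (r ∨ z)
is never true.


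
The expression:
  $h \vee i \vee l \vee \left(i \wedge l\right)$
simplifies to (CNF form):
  $h \vee i \vee l$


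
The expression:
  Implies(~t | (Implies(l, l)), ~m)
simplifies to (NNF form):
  ~m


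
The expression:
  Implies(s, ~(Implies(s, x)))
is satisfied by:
  {s: False, x: False}
  {x: True, s: False}
  {s: True, x: False}


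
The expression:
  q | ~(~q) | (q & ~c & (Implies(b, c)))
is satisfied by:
  {q: True}


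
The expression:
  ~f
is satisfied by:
  {f: False}


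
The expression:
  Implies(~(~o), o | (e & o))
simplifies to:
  True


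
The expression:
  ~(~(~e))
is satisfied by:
  {e: False}


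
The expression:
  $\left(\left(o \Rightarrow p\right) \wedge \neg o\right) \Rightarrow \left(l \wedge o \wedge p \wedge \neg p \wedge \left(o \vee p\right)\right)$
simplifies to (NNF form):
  $o$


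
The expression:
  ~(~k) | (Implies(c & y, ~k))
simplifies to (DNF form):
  True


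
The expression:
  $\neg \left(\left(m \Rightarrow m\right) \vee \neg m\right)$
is never true.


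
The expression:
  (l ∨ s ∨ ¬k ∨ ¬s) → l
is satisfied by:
  {l: True}


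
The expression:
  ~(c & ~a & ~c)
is always true.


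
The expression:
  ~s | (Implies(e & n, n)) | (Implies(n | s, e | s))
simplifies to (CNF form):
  True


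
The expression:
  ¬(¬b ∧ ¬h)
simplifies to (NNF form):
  b ∨ h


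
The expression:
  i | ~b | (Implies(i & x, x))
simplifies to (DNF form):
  True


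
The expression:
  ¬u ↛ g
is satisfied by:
  {g: False, u: False}


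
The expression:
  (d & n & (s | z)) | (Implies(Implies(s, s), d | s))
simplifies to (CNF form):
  d | s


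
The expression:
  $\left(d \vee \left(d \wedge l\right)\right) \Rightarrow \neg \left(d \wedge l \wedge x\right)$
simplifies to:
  $\neg d \vee \neg l \vee \neg x$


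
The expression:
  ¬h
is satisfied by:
  {h: False}


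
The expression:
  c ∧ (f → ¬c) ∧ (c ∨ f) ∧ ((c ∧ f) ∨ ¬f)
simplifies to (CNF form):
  c ∧ ¬f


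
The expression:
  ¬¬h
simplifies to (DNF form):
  h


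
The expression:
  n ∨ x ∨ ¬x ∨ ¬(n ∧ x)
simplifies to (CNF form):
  True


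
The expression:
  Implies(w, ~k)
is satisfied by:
  {w: False, k: False}
  {k: True, w: False}
  {w: True, k: False}


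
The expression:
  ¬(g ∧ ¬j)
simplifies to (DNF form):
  j ∨ ¬g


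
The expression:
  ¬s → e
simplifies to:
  e ∨ s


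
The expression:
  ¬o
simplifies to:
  ¬o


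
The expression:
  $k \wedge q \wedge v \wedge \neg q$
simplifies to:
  $\text{False}$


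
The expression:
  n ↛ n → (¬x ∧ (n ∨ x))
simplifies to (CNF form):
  True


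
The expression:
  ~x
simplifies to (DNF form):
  ~x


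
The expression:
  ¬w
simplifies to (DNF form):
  ¬w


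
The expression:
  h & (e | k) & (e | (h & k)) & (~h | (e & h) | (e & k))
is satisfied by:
  {h: True, e: True}


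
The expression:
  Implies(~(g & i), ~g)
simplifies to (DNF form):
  i | ~g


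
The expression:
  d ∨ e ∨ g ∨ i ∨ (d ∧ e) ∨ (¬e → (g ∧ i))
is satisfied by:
  {i: True, d: True, e: True, g: True}
  {i: True, d: True, e: True, g: False}
  {i: True, d: True, g: True, e: False}
  {i: True, d: True, g: False, e: False}
  {i: True, e: True, g: True, d: False}
  {i: True, e: True, g: False, d: False}
  {i: True, e: False, g: True, d: False}
  {i: True, e: False, g: False, d: False}
  {d: True, e: True, g: True, i: False}
  {d: True, e: True, g: False, i: False}
  {d: True, g: True, e: False, i: False}
  {d: True, g: False, e: False, i: False}
  {e: True, g: True, d: False, i: False}
  {e: True, d: False, g: False, i: False}
  {g: True, d: False, e: False, i: False}


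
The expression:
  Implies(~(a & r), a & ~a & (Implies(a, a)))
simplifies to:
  a & r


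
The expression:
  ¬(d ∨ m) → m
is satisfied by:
  {d: True, m: True}
  {d: True, m: False}
  {m: True, d: False}


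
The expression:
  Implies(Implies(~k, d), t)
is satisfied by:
  {t: True, k: False, d: False}
  {d: True, t: True, k: False}
  {t: True, k: True, d: False}
  {d: True, t: True, k: True}
  {d: False, k: False, t: False}


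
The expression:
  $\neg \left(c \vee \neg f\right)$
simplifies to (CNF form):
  $f \wedge \neg c$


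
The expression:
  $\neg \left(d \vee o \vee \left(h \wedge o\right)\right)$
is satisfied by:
  {d: False, o: False}


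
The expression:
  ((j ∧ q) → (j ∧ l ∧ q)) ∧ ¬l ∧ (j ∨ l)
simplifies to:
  j ∧ ¬l ∧ ¬q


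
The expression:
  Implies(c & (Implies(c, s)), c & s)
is always true.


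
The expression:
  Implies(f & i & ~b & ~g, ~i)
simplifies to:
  b | g | ~f | ~i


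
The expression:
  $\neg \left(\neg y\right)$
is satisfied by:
  {y: True}


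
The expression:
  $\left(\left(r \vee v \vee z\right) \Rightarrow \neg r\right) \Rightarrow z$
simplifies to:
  $r \vee z$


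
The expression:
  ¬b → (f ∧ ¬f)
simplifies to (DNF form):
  b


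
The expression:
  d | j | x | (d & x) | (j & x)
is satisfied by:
  {x: True, d: True, j: True}
  {x: True, d: True, j: False}
  {x: True, j: True, d: False}
  {x: True, j: False, d: False}
  {d: True, j: True, x: False}
  {d: True, j: False, x: False}
  {j: True, d: False, x: False}


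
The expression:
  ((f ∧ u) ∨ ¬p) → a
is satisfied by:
  {a: True, p: True, f: False, u: False}
  {a: True, p: True, u: True, f: False}
  {a: True, p: True, f: True, u: False}
  {a: True, p: True, u: True, f: True}
  {a: True, f: False, u: False, p: False}
  {a: True, u: True, f: False, p: False}
  {a: True, f: True, u: False, p: False}
  {a: True, u: True, f: True, p: False}
  {p: True, f: False, u: False, a: False}
  {u: True, p: True, f: False, a: False}
  {p: True, f: True, u: False, a: False}


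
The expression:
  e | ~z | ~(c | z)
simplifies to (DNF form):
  e | ~z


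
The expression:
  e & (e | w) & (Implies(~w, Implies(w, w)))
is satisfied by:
  {e: True}


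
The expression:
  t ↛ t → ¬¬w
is always true.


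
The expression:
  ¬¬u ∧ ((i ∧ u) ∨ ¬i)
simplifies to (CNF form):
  u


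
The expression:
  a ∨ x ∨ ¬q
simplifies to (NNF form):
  a ∨ x ∨ ¬q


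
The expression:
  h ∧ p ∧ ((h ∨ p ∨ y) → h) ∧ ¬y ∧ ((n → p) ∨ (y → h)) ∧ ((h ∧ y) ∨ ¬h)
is never true.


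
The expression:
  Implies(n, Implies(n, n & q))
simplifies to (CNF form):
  q | ~n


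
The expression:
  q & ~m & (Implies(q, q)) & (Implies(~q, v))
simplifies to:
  q & ~m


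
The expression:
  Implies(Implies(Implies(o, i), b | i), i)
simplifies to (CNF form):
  (i | ~b) & (i | ~o)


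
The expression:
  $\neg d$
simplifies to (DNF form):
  $\neg d$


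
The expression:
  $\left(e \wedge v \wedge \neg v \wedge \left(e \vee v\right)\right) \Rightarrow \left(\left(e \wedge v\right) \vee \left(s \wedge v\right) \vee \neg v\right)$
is always true.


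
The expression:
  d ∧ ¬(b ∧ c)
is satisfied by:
  {d: True, c: False, b: False}
  {b: True, d: True, c: False}
  {c: True, d: True, b: False}


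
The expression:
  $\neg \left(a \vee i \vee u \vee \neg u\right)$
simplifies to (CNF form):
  $\text{False}$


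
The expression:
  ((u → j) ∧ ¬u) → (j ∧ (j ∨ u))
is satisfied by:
  {u: True, j: True}
  {u: True, j: False}
  {j: True, u: False}


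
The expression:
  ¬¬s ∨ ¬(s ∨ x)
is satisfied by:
  {s: True, x: False}
  {x: False, s: False}
  {x: True, s: True}


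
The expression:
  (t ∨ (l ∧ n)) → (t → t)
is always true.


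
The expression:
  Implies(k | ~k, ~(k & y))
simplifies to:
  ~k | ~y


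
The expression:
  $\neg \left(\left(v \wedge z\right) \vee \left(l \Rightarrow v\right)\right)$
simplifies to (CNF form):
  $l \wedge \neg v$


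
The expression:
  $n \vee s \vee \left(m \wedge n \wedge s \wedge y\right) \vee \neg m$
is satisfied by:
  {n: True, s: True, m: False}
  {n: True, m: False, s: False}
  {s: True, m: False, n: False}
  {s: False, m: False, n: False}
  {n: True, s: True, m: True}
  {n: True, m: True, s: False}
  {s: True, m: True, n: False}


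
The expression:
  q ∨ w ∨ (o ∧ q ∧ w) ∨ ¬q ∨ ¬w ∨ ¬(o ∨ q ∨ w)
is always true.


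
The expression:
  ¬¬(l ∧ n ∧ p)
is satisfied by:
  {p: True, n: True, l: True}


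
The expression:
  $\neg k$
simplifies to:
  $\neg k$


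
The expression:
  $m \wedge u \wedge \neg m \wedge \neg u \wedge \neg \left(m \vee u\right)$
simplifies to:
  $\text{False}$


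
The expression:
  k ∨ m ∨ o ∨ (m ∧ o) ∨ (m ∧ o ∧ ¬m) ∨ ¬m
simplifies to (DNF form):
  True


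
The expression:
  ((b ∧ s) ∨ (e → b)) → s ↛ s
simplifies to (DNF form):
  e ∧ ¬b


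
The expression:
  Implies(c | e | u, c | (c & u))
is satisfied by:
  {c: True, u: False, e: False}
  {c: True, e: True, u: False}
  {c: True, u: True, e: False}
  {c: True, e: True, u: True}
  {e: False, u: False, c: False}


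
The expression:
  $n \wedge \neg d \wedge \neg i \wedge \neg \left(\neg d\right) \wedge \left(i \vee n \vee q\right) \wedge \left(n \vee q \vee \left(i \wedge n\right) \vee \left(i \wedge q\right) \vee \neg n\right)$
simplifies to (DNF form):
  $\text{False}$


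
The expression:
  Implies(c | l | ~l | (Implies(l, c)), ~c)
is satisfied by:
  {c: False}


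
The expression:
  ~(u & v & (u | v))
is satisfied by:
  {u: False, v: False}
  {v: True, u: False}
  {u: True, v: False}


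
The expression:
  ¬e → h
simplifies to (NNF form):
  e ∨ h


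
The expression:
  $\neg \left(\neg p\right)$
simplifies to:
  $p$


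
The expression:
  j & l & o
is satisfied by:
  {j: True, o: True, l: True}


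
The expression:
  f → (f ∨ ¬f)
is always true.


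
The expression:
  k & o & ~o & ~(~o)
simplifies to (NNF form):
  False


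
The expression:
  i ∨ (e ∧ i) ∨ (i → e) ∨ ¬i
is always true.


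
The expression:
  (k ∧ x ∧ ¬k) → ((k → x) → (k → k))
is always true.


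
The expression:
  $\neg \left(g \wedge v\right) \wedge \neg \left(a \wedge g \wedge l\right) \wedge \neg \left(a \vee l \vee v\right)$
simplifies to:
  $\neg a \wedge \neg l \wedge \neg v$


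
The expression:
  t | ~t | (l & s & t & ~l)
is always true.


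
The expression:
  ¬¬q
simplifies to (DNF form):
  q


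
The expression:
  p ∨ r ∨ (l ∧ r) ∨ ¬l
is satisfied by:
  {r: True, p: True, l: False}
  {r: True, l: False, p: False}
  {p: True, l: False, r: False}
  {p: False, l: False, r: False}
  {r: True, p: True, l: True}
  {r: True, l: True, p: False}
  {p: True, l: True, r: False}


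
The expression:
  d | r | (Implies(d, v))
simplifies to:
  True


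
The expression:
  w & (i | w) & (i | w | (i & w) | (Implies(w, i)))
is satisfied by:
  {w: True}


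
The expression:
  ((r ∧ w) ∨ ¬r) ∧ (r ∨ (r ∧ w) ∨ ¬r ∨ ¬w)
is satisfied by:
  {w: True, r: False}
  {r: False, w: False}
  {r: True, w: True}


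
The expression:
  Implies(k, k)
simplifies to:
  True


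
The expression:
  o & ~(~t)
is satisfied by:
  {t: True, o: True}


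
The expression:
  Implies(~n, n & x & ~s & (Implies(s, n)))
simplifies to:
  n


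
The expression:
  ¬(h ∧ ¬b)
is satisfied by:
  {b: True, h: False}
  {h: False, b: False}
  {h: True, b: True}


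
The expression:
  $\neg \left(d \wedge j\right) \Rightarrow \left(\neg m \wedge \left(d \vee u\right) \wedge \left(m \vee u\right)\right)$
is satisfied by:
  {d: True, u: True, j: True, m: False}
  {d: True, u: True, j: False, m: False}
  {d: True, j: True, u: False, m: False}
  {u: True, j: True, d: False, m: False}
  {u: True, d: False, j: False, m: False}
  {d: True, m: True, u: True, j: True}
  {d: True, m: True, j: True, u: False}


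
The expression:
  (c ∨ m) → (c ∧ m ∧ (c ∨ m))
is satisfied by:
  {m: False, c: False}
  {c: True, m: True}


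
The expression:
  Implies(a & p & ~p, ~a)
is always true.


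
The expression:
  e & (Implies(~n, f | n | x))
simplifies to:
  e & (f | n | x)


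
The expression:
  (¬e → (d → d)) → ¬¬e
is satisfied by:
  {e: True}


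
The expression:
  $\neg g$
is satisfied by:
  {g: False}


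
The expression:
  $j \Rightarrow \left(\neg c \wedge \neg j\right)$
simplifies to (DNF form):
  $\neg j$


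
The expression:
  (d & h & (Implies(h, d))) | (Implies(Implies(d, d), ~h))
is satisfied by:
  {d: True, h: False}
  {h: False, d: False}
  {h: True, d: True}


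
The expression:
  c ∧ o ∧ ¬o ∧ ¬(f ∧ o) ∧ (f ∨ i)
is never true.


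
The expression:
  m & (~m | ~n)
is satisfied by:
  {m: True, n: False}


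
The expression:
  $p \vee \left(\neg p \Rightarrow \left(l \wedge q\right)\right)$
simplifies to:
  $p \vee \left(l \wedge q\right)$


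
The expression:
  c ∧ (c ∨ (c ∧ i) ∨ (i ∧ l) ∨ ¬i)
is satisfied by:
  {c: True}


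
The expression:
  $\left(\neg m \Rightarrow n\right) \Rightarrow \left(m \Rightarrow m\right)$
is always true.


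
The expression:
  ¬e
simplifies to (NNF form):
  ¬e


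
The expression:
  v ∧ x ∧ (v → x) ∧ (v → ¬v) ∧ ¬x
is never true.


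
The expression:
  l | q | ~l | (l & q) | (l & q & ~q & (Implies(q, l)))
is always true.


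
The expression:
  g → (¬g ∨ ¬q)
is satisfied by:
  {g: False, q: False}
  {q: True, g: False}
  {g: True, q: False}


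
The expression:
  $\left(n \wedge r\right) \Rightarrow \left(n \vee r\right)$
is always true.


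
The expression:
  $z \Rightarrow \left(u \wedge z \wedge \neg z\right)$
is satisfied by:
  {z: False}


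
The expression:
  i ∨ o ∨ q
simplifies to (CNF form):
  i ∨ o ∨ q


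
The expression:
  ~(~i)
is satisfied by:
  {i: True}


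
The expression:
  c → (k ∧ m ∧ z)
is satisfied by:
  {m: True, z: True, k: True, c: False}
  {m: True, z: True, k: False, c: False}
  {m: True, k: True, z: False, c: False}
  {m: True, k: False, z: False, c: False}
  {z: True, k: True, m: False, c: False}
  {z: True, m: False, k: False, c: False}
  {z: False, k: True, m: False, c: False}
  {z: False, m: False, k: False, c: False}
  {m: True, c: True, z: True, k: True}


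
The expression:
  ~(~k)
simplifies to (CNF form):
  k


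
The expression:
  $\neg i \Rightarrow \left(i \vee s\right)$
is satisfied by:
  {i: True, s: True}
  {i: True, s: False}
  {s: True, i: False}


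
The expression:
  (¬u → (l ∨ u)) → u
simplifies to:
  u ∨ ¬l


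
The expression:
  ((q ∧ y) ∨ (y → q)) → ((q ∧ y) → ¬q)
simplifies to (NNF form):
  ¬q ∨ ¬y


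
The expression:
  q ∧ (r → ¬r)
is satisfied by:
  {q: True, r: False}


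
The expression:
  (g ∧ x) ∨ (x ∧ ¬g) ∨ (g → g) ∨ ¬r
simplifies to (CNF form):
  True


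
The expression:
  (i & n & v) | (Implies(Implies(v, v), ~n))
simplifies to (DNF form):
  ~n | (i & v)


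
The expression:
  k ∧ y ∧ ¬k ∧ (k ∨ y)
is never true.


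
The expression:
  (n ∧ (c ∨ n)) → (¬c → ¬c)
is always true.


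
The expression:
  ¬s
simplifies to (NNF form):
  ¬s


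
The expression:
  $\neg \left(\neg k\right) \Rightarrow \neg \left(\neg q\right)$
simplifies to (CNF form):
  $q \vee \neg k$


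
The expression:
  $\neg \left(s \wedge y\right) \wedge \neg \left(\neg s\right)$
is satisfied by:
  {s: True, y: False}


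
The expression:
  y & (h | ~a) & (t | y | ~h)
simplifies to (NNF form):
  y & (h | ~a)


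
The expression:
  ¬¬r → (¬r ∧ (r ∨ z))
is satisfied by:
  {r: False}


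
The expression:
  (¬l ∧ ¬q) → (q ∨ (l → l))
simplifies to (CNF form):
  True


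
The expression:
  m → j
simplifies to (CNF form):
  j ∨ ¬m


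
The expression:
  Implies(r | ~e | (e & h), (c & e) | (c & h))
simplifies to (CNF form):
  (e | h) & (c | ~h) & (c | ~r)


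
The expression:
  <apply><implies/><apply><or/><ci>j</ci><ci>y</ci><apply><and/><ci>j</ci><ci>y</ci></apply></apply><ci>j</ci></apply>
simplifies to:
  <apply><or/><ci>j</ci><apply><not/><ci>y</ci></apply></apply>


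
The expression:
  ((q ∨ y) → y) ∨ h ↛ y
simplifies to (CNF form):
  h ∨ y ∨ ¬q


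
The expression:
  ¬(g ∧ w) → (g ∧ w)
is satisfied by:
  {w: True, g: True}


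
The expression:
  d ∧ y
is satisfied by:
  {d: True, y: True}


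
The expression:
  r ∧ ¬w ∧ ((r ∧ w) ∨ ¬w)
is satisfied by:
  {r: True, w: False}


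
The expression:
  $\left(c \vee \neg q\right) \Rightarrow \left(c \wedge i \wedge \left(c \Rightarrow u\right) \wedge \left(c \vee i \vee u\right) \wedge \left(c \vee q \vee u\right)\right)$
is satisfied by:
  {u: True, i: True, q: True, c: False}
  {u: True, q: True, i: False, c: False}
  {i: True, q: True, u: False, c: False}
  {q: True, u: False, i: False, c: False}
  {c: True, u: True, i: True, q: True}
  {c: True, u: True, i: True, q: False}


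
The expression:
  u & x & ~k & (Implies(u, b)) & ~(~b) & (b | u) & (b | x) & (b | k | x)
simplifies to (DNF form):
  b & u & x & ~k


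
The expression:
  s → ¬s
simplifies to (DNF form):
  ¬s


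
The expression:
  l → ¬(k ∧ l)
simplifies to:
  ¬k ∨ ¬l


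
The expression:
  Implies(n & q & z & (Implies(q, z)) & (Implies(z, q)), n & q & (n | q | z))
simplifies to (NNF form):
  True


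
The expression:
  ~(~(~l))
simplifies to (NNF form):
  ~l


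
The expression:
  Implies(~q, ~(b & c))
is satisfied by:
  {q: True, c: False, b: False}
  {c: False, b: False, q: False}
  {b: True, q: True, c: False}
  {b: True, c: False, q: False}
  {q: True, c: True, b: False}
  {c: True, q: False, b: False}
  {b: True, c: True, q: True}


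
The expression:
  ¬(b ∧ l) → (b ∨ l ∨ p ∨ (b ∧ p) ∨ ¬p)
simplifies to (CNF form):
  True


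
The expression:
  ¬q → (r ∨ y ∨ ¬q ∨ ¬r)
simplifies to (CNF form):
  True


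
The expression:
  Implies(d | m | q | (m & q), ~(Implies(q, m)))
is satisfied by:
  {q: True, m: False, d: False}
  {q: False, m: False, d: False}
  {d: True, q: True, m: False}


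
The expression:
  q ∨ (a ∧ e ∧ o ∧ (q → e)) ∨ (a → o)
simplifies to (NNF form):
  o ∨ q ∨ ¬a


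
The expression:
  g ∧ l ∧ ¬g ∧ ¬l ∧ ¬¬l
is never true.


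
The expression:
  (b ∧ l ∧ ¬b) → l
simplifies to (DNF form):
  True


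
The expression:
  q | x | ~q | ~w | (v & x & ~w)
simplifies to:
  True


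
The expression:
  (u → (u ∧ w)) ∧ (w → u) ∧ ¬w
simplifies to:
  ¬u ∧ ¬w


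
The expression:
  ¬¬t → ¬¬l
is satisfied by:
  {l: True, t: False}
  {t: False, l: False}
  {t: True, l: True}


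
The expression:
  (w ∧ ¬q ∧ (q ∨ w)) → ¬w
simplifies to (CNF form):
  q ∨ ¬w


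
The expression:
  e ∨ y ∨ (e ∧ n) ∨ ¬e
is always true.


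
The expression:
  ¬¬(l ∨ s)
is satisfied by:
  {l: True, s: True}
  {l: True, s: False}
  {s: True, l: False}


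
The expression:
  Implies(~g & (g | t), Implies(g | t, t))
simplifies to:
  True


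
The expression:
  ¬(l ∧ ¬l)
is always true.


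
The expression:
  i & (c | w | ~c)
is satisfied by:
  {i: True}


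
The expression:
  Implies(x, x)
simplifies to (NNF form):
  True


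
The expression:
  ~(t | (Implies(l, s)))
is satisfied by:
  {l: True, t: False, s: False}


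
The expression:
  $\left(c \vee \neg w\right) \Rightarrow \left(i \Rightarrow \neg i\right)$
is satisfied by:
  {w: True, i: False, c: False}
  {w: False, i: False, c: False}
  {c: True, w: True, i: False}
  {c: True, w: False, i: False}
  {i: True, w: True, c: False}


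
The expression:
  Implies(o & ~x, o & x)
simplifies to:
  x | ~o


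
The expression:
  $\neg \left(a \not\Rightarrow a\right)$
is always true.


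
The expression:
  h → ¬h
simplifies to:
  ¬h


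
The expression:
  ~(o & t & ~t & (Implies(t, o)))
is always true.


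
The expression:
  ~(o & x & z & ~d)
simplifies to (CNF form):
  d | ~o | ~x | ~z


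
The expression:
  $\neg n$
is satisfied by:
  {n: False}


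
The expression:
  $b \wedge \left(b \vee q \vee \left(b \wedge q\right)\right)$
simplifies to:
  $b$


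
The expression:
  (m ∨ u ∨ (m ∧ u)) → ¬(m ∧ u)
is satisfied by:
  {u: False, m: False}
  {m: True, u: False}
  {u: True, m: False}


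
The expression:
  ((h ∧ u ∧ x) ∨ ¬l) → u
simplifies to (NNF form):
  l ∨ u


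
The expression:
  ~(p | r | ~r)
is never true.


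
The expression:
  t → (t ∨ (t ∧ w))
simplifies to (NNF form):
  True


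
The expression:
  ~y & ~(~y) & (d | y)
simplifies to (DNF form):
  False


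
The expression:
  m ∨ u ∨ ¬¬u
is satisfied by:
  {m: True, u: True}
  {m: True, u: False}
  {u: True, m: False}


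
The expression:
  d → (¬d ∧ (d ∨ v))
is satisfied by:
  {d: False}


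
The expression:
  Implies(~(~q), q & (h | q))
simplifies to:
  True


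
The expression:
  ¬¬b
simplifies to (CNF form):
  b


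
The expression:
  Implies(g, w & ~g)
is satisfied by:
  {g: False}


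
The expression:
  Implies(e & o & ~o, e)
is always true.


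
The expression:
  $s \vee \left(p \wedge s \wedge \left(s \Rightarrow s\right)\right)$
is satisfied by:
  {s: True}


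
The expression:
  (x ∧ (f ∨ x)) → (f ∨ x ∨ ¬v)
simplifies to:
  True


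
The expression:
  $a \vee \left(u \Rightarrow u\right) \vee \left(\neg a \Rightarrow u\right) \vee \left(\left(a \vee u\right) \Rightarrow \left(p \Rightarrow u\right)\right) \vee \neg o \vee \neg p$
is always true.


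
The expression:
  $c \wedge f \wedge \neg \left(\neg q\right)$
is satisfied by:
  {c: True, f: True, q: True}


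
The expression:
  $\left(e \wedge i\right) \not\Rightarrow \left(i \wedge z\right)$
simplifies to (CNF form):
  $e \wedge i \wedge \neg z$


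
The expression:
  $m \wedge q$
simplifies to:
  $m \wedge q$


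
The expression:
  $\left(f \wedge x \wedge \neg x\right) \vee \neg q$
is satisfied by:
  {q: False}


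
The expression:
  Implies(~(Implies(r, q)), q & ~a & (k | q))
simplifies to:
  q | ~r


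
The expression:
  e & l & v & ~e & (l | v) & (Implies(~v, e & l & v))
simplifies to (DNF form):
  False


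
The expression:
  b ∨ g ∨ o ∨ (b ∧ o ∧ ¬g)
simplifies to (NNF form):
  b ∨ g ∨ o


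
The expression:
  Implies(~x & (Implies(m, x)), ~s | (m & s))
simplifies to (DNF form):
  m | x | ~s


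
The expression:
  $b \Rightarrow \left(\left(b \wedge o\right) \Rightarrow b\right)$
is always true.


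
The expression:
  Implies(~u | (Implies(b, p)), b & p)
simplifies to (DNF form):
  (b & p) | (b & u)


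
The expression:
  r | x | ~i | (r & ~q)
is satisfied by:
  {r: True, x: True, i: False}
  {r: True, i: False, x: False}
  {x: True, i: False, r: False}
  {x: False, i: False, r: False}
  {r: True, x: True, i: True}
  {r: True, i: True, x: False}
  {x: True, i: True, r: False}


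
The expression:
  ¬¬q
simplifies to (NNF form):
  q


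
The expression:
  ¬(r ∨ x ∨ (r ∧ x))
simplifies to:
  ¬r ∧ ¬x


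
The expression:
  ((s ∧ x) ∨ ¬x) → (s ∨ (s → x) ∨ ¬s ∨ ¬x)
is always true.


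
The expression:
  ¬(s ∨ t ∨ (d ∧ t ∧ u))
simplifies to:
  ¬s ∧ ¬t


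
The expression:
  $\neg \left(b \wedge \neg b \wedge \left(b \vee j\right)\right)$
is always true.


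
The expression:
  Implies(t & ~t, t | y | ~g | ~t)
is always true.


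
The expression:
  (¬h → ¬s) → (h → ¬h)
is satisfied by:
  {h: False}


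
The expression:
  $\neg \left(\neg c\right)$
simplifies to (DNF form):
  $c$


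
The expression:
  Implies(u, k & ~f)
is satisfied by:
  {k: True, u: False, f: False}
  {k: False, u: False, f: False}
  {f: True, k: True, u: False}
  {f: True, k: False, u: False}
  {u: True, k: True, f: False}


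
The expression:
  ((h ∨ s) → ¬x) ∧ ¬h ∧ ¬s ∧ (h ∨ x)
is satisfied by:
  {x: True, h: False, s: False}


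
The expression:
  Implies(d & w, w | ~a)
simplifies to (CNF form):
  True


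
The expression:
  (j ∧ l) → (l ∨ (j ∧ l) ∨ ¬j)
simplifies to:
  True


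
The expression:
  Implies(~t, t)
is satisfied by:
  {t: True}


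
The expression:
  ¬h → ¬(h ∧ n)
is always true.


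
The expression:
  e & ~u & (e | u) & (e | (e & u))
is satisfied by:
  {e: True, u: False}


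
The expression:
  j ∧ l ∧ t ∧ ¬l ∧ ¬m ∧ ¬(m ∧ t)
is never true.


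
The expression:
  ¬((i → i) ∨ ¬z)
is never true.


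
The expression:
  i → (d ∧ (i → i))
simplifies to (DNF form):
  d ∨ ¬i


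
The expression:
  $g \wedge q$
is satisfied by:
  {g: True, q: True}


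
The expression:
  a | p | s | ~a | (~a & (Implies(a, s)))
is always true.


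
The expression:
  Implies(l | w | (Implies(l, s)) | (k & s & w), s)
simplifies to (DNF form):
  s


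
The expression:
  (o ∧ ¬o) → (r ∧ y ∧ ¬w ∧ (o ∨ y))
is always true.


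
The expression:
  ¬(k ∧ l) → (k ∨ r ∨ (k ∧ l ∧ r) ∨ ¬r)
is always true.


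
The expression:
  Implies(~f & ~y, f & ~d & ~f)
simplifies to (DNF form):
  f | y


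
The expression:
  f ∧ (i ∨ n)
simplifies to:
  f ∧ (i ∨ n)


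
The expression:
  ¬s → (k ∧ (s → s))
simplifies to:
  k ∨ s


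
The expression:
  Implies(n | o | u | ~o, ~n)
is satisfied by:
  {n: False}


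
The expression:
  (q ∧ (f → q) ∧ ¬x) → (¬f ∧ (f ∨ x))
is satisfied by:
  {x: True, q: False}
  {q: False, x: False}
  {q: True, x: True}


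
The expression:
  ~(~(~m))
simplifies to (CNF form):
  ~m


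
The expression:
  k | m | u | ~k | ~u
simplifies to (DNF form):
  True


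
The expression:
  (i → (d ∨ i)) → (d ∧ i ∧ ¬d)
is never true.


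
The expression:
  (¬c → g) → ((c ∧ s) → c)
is always true.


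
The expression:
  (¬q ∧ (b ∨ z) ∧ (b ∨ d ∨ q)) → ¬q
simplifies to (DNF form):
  True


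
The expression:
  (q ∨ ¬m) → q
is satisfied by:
  {q: True, m: True}
  {q: True, m: False}
  {m: True, q: False}


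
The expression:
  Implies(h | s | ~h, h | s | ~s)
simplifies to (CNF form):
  True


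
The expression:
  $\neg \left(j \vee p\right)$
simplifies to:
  $\neg j \wedge \neg p$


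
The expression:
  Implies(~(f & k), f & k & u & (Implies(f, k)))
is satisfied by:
  {f: True, k: True}


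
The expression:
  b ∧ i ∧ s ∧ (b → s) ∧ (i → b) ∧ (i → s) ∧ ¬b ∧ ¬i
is never true.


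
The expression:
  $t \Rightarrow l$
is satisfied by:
  {l: True, t: False}
  {t: False, l: False}
  {t: True, l: True}


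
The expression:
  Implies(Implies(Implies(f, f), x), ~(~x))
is always true.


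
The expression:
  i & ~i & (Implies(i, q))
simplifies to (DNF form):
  False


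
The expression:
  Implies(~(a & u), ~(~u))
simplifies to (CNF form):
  u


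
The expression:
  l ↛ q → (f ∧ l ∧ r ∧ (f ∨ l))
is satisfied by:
  {r: True, q: True, f: True, l: False}
  {r: True, q: True, f: False, l: False}
  {q: True, f: True, l: False, r: False}
  {q: True, f: False, l: False, r: False}
  {r: True, f: True, l: False, q: False}
  {r: True, f: False, l: False, q: False}
  {f: True, r: False, l: False, q: False}
  {f: False, r: False, l: False, q: False}
  {r: True, q: True, l: True, f: True}
  {r: True, q: True, l: True, f: False}
  {q: True, l: True, f: True, r: False}
  {q: True, l: True, f: False, r: False}
  {r: True, l: True, f: True, q: False}


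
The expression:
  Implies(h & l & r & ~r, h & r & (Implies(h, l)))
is always true.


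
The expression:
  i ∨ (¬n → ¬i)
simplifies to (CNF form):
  True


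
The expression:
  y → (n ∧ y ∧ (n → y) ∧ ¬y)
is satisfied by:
  {y: False}


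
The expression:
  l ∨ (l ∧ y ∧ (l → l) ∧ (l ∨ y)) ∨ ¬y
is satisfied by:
  {l: True, y: False}
  {y: False, l: False}
  {y: True, l: True}


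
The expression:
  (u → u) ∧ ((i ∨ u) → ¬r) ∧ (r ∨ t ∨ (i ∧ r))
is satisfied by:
  {t: True, i: False, r: False, u: False}
  {u: True, t: True, i: False, r: False}
  {i: True, t: True, u: False, r: False}
  {u: True, i: True, t: True, r: False}
  {r: True, t: True, u: False, i: False}
  {r: True, u: False, t: False, i: False}


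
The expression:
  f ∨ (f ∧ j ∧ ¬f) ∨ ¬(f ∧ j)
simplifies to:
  True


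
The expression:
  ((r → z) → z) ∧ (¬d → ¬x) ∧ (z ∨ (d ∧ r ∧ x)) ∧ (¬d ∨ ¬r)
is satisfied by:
  {z: True, x: False, d: False, r: False}
  {z: True, r: True, x: False, d: False}
  {z: True, d: True, x: False, r: False}
  {z: True, d: True, x: True, r: False}


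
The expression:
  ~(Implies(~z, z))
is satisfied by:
  {z: False}


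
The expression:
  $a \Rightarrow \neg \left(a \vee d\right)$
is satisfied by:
  {a: False}


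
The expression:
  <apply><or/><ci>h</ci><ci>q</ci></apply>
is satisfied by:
  {q: True, h: True}
  {q: True, h: False}
  {h: True, q: False}


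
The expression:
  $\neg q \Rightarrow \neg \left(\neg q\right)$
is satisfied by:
  {q: True}


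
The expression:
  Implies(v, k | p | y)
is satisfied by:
  {p: True, y: True, k: True, v: False}
  {p: True, y: True, v: False, k: False}
  {p: True, k: True, v: False, y: False}
  {p: True, v: False, k: False, y: False}
  {y: True, k: True, v: False, p: False}
  {y: True, v: False, k: False, p: False}
  {k: True, y: False, v: False, p: False}
  {y: False, v: False, k: False, p: False}
  {y: True, p: True, v: True, k: True}
  {y: True, p: True, v: True, k: False}
  {p: True, v: True, k: True, y: False}
  {p: True, v: True, y: False, k: False}
  {k: True, v: True, y: True, p: False}
  {v: True, y: True, p: False, k: False}
  {v: True, k: True, p: False, y: False}


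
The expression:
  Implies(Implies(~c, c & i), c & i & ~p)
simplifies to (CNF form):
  (i | ~c) & (~c | ~p)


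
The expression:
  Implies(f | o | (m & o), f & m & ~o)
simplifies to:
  ~o & (m | ~f)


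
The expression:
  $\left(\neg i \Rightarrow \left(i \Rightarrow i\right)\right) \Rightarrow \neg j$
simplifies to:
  $\neg j$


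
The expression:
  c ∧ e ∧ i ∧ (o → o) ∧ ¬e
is never true.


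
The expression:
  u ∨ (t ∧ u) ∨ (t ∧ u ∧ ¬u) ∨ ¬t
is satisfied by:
  {u: True, t: False}
  {t: False, u: False}
  {t: True, u: True}


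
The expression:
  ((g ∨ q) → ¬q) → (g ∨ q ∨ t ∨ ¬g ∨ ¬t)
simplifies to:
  True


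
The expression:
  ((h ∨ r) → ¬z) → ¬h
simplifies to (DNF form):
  z ∨ ¬h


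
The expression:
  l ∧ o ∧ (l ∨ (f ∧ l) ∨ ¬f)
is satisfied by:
  {o: True, l: True}


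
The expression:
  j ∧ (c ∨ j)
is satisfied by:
  {j: True}


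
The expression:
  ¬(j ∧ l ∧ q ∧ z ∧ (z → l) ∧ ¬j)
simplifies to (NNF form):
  True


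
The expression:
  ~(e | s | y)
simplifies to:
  ~e & ~s & ~y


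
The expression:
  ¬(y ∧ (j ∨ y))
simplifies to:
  ¬y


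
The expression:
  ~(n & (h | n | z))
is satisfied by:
  {n: False}


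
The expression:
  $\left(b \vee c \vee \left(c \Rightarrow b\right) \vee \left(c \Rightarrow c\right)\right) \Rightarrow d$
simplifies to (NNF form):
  $d$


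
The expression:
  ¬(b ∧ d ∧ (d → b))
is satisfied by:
  {d: False, b: False}
  {b: True, d: False}
  {d: True, b: False}


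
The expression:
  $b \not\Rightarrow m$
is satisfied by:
  {b: True, m: False}


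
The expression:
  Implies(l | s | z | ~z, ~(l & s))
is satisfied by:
  {l: False, s: False}
  {s: True, l: False}
  {l: True, s: False}


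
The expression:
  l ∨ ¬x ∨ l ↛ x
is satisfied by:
  {l: True, x: False}
  {x: False, l: False}
  {x: True, l: True}


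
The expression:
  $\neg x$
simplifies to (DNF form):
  $\neg x$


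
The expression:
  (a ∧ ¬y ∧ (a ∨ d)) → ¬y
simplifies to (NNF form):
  True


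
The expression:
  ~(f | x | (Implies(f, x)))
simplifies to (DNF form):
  False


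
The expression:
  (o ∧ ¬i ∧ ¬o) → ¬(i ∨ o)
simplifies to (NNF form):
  True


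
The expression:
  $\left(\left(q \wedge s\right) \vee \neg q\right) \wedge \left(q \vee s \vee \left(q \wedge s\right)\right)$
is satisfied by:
  {s: True}


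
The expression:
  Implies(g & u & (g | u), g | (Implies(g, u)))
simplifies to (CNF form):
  True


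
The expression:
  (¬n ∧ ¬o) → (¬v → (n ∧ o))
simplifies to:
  n ∨ o ∨ v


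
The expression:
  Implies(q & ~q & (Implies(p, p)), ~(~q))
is always true.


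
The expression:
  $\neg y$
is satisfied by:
  {y: False}


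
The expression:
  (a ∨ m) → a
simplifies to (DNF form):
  a ∨ ¬m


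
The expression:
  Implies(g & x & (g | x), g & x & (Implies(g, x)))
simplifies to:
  True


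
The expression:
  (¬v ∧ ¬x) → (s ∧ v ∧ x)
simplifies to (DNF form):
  v ∨ x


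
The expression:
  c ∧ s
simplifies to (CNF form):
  c ∧ s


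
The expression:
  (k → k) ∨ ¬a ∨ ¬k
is always true.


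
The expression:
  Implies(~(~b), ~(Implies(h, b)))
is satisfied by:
  {b: False}


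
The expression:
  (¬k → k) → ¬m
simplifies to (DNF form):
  ¬k ∨ ¬m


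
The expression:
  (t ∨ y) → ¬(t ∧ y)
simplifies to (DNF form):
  ¬t ∨ ¬y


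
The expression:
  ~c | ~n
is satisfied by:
  {c: False, n: False}
  {n: True, c: False}
  {c: True, n: False}


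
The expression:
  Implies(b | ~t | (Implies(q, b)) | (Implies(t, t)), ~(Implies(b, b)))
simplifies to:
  False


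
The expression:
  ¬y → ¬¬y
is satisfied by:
  {y: True}


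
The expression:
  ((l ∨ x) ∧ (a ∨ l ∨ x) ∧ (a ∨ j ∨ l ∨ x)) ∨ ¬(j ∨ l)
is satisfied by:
  {x: True, l: True, j: False}
  {x: True, l: False, j: False}
  {l: True, x: False, j: False}
  {x: False, l: False, j: False}
  {j: True, x: True, l: True}
  {j: True, x: True, l: False}
  {j: True, l: True, x: False}


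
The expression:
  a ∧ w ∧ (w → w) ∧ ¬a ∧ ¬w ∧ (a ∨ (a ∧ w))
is never true.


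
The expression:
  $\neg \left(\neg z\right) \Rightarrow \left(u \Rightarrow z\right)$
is always true.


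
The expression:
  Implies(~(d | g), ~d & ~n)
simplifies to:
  d | g | ~n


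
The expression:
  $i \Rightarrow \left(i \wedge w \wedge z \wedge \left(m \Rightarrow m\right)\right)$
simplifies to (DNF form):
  $\left(w \wedge z\right) \vee \neg i$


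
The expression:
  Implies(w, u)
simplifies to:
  u | ~w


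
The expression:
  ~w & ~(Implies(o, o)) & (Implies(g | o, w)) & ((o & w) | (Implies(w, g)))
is never true.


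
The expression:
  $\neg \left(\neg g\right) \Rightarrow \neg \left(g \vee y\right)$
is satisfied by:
  {g: False}


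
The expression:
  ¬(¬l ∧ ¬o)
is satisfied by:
  {o: True, l: True}
  {o: True, l: False}
  {l: True, o: False}


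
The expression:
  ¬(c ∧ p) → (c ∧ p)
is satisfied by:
  {c: True, p: True}


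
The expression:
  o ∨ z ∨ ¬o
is always true.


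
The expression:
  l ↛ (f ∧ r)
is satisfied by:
  {l: True, r: False, f: False}
  {f: True, l: True, r: False}
  {r: True, l: True, f: False}


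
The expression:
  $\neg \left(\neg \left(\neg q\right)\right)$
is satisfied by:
  {q: False}


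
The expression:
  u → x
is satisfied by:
  {x: True, u: False}
  {u: False, x: False}
  {u: True, x: True}


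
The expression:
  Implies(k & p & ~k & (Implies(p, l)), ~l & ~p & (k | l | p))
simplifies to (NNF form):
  True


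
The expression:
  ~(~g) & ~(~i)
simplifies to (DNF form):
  g & i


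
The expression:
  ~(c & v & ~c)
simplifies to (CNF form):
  True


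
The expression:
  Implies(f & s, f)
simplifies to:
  True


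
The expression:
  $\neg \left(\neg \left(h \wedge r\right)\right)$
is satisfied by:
  {r: True, h: True}
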